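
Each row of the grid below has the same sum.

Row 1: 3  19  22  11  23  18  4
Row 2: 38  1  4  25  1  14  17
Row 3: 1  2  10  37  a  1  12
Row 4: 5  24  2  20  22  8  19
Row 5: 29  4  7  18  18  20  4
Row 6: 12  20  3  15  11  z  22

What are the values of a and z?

Rows 2 and 4 both add up to 100, so every row sums to 100.
Row 3: 1 + 2 + 10 + 37 + 1 + 12 = 63, so the missing entry is 100 − 63 = 37.
Row 6: 12 + 20 + 3 + 15 + 11 + 22 = 83, so the missing entry is 100 − 83 = 17.

a = 37, z = 17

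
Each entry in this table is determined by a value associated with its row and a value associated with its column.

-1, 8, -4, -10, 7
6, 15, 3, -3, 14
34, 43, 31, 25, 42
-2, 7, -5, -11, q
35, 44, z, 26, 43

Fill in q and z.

q = 6, z = 32

The difference between any two rows is the same in every column — this is an addition table with the headers hidden.
Row 4 minus row 1 is 7 − 8 = -1, so its entry in column 5 is 7 + (-1) = 6.
Row 5 minus row 1 is 44 − 8 = 36, so its entry in column 3 is -4 + 36 = 32.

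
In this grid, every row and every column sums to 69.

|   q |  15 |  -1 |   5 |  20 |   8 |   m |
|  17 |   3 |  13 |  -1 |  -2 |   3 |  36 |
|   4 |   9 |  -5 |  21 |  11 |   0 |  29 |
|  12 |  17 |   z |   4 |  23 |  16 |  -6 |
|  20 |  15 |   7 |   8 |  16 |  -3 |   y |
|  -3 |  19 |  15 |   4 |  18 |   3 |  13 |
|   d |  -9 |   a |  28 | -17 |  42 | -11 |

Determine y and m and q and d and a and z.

Row 5: 20 + 15 + 7 + 8 + 16 − 3 = 63, so its missing entry is 69 − 63 = 6.
Column 7: 36 + 29 − 6 + 6 + 13 − 11 = 67, so its missing entry is 69 − 67 = 2.
Row 1: 15 − 1 + 5 + 20 + 8 + 2 = 49, so its missing entry is 69 − 49 = 20.
Column 1: 20 + 17 + 4 + 12 + 20 − 3 = 70, so its missing entry is 69 − 70 = -1.
Row 7: -1 − 9 + 28 − 17 + 42 − 11 = 32, so its missing entry is 69 − 32 = 37.
Row 4: 12 + 17 + 4 + 23 + 16 − 6 = 66, so its missing entry is 69 − 66 = 3.

y = 6, m = 2, q = 20, d = -1, a = 37, z = 3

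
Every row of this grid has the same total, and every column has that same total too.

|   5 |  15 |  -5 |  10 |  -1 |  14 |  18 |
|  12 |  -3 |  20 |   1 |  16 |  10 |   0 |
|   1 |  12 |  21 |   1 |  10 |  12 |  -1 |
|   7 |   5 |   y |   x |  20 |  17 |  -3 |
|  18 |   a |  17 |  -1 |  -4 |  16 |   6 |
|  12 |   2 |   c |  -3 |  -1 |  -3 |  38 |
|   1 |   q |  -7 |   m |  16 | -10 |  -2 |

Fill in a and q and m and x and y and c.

Rows 1 and 2 both sum to 56, so that's the common total.
Row 5: 18 + 17 − 1 − 4 + 16 + 6 = 52, so its missing entry is 56 − 52 = 4.
Column 2: 15 − 3 + 12 + 5 + 4 + 2 = 35, so its missing entry is 56 − 35 = 21.
Row 7: 1 + 21 − 7 + 16 − 10 − 2 = 19, so its missing entry is 56 − 19 = 37.
Column 4: 10 + 1 + 1 − 1 − 3 + 37 = 45, so its missing entry is 56 − 45 = 11.
Row 4: 7 + 5 + 11 + 20 + 17 − 3 = 57, so its missing entry is 56 − 57 = -1.
Row 6: 12 + 2 − 3 − 1 − 3 + 38 = 45, so its missing entry is 56 − 45 = 11.

a = 4, q = 21, m = 37, x = 11, y = -1, c = 11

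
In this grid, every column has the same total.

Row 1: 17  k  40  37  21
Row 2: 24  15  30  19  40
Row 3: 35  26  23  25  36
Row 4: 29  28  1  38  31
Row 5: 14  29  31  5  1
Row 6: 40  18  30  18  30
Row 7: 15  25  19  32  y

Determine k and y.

The complete columns each total 174.
Column 2 is missing 174 − 141 = 33 (since 15 + 26 + 28 + 29 + 18 + 25 = 141).
Column 5 is missing 174 − 159 = 15 (since 21 + 40 + 36 + 31 + 1 + 30 = 159).

k = 33, y = 15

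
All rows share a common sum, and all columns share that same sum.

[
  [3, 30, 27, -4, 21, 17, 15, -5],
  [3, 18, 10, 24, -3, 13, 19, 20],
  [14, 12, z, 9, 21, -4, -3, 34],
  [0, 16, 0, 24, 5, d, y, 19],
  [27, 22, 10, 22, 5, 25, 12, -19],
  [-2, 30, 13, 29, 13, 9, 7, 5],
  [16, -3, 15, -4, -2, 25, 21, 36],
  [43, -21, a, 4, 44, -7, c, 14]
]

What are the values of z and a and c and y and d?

z = 21, a = 8, c = 19, y = 14, d = 26

Rows 1 and 2 both sum to 104, so that's the common total.
Row 3: 14 + 12 + 9 + 21 − 4 − 3 + 34 = 83, so its missing entry is 104 − 83 = 21.
Column 3: 27 + 10 + 21 + 0 + 10 + 13 + 15 = 96, so its missing entry is 104 − 96 = 8.
Row 8: 43 − 21 + 8 + 4 + 44 − 7 + 14 = 85, so its missing entry is 104 − 85 = 19.
Column 7: 15 + 19 − 3 + 12 + 7 + 21 + 19 = 90, so its missing entry is 104 − 90 = 14.
Row 4: 0 + 16 + 0 + 24 + 5 + 14 + 19 = 78, so its missing entry is 104 − 78 = 26.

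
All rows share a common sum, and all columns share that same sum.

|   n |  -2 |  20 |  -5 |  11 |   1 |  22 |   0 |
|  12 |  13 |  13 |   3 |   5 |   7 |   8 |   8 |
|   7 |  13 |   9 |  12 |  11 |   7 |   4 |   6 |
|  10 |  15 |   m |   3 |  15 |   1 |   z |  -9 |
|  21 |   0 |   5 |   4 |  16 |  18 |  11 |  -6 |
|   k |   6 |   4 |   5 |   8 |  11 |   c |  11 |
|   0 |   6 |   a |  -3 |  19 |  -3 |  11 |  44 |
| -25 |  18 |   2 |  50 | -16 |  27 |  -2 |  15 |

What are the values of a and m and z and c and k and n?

a = -5, m = 21, z = 13, c = 2, k = 22, n = 22

Rows 2 and 3 both sum to 69, so that's the common total.
Row 7 has 0 + 6 − 3 + 19 − 3 + 11 + 44 = 74; the blank must be 69 − 74 = -5.
Row 1 has -2 + 20 − 5 + 11 + 1 + 22 + 0 = 47; the blank must be 69 − 47 = 22.
Column 1 has 22 + 12 + 7 + 10 + 21 + 0 − 25 = 47; the blank must be 69 − 47 = 22.
Row 6 has 22 + 6 + 4 + 5 + 8 + 11 + 11 = 67; the blank must be 69 − 67 = 2.
Column 7 has 22 + 8 + 4 + 11 + 2 + 11 − 2 = 56; the blank must be 69 − 56 = 13.
Row 4 has 10 + 15 + 3 + 15 + 1 + 13 − 9 = 48; the blank must be 69 − 48 = 21.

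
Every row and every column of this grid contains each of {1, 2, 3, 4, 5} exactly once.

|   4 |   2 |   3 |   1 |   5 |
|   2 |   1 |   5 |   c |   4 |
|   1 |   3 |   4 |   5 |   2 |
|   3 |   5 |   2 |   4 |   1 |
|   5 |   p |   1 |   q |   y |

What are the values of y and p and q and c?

Cell (5,5): column 5 already has {1, 2, 4, 5} → 3.
At (row 2, col 4): row 2 already has {1, 2, 4, 5}, so the value is 3.
At (row 5, col 2): column 2 already has {1, 2, 3, 5}, so the value is 4.
For row 5, column 4: row 5 already has {1, 3, 4, 5}; that leaves 2.

y = 3, p = 4, q = 2, c = 3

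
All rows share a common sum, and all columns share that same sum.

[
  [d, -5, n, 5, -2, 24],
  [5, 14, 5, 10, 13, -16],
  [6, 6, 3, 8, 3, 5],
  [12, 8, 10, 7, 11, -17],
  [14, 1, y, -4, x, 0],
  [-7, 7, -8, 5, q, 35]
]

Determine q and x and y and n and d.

Rows 2 and 3 both sum to 31, so that's the common total.
The known cells in column 1 total 30, leaving 31 − 30 = 1 for the blank.
The known cells in row 6 total 32, leaving 31 − 32 = -1 for the blank.
The known cells in column 5 total 24, leaving 31 − 24 = 7 for the blank.
The known cells in row 5 total 18, leaving 31 − 18 = 13 for the blank.
The known cells in row 1 total 23, leaving 31 − 23 = 8 for the blank.

q = -1, x = 7, y = 13, n = 8, d = 1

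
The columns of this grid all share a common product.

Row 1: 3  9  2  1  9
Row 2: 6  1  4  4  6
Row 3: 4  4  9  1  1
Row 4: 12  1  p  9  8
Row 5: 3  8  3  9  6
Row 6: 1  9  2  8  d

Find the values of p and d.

p = 6, d = 1

Columns 2 and 4 each multiply to 2592, so every column has product 2592.
Column 3: 2×4×9×3×2 = 432, so the missing entry is 2592 ÷ 432 = 6.
Column 5: 9×6×1×8×6 = 2592, so the missing entry is 2592 ÷ 2592 = 1.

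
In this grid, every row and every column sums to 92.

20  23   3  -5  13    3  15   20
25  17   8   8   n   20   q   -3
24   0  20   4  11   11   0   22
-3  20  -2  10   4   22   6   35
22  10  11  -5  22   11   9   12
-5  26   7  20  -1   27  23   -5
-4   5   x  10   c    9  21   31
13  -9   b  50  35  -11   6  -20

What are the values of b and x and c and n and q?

b = 28, x = 17, c = 3, n = 5, q = 12

Row 8: 13 − 9 + 50 + 35 − 11 + 6 − 20 = 64, so its missing entry is 92 − 64 = 28.
Column 3: 3 + 8 + 20 − 2 + 11 + 7 + 28 = 75, so its missing entry is 92 − 75 = 17.
Row 7: -4 + 5 + 17 + 10 + 9 + 21 + 31 = 89, so its missing entry is 92 − 89 = 3.
Column 5: 13 + 11 + 4 + 22 − 1 + 3 + 35 = 87, so its missing entry is 92 − 87 = 5.
Row 2: 25 + 17 + 8 + 8 + 5 + 20 − 3 = 80, so its missing entry is 92 − 80 = 12.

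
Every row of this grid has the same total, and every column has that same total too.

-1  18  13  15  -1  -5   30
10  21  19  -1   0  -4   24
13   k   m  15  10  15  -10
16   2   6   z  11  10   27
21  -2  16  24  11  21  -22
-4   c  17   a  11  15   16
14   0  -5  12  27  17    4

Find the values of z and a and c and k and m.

z = -3, a = 7, c = 7, k = 23, m = 3

Rows 1 and 2 both sum to 69, so that's the common total.
Row 4: 16 + 2 + 6 + 11 + 10 + 27 = 72, so its missing entry is 69 − 72 = -3.
Column 3: 13 + 19 + 6 + 16 + 17 − 5 = 66, so its missing entry is 69 − 66 = 3.
Row 3: 13 + 3 + 15 + 10 + 15 − 10 = 46, so its missing entry is 69 − 46 = 23.
Column 2: 18 + 21 + 23 + 2 − 2 + 0 = 62, so its missing entry is 69 − 62 = 7.
Row 6: -4 + 7 + 17 + 11 + 15 + 16 = 62, so its missing entry is 69 − 62 = 7.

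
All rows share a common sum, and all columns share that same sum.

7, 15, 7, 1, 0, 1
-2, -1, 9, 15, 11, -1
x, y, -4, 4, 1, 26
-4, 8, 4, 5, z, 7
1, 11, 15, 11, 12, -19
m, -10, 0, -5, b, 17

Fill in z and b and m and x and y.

Rows 1 and 2 both sum to 31, so that's the common total.
Column 2: 15 − 1 + 8 + 11 − 10 = 23, so its missing entry is 31 − 23 = 8.
Row 4: -4 + 8 + 4 + 5 + 7 = 20, so its missing entry is 31 − 20 = 11.
Column 5: 0 + 11 + 1 + 11 + 12 = 35, so its missing entry is 31 − 35 = -4.
Row 3: 8 − 4 + 4 + 1 + 26 = 35, so its missing entry is 31 − 35 = -4.
Row 6: -10 + 0 − 5 − 4 + 17 = -2, so its missing entry is 31 − (-2) = 33.

z = 11, b = -4, m = 33, x = -4, y = 8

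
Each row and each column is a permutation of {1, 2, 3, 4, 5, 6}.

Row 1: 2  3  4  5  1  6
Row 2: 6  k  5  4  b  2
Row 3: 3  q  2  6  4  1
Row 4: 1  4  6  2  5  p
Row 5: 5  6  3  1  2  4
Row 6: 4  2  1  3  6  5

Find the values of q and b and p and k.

For row 4, column 6: row 4 already has {1, 2, 4, 5, 6}; that leaves 3.
At (row 3, col 2): row 3 already has {1, 2, 3, 4, 6}, so the value is 5.
For row 2, column 2: column 2 already has {2, 3, 4, 5, 6}; that leaves 1.
At (row 2, col 5): row 2 already has {1, 2, 4, 5, 6}, so the value is 3.

q = 5, b = 3, p = 3, k = 1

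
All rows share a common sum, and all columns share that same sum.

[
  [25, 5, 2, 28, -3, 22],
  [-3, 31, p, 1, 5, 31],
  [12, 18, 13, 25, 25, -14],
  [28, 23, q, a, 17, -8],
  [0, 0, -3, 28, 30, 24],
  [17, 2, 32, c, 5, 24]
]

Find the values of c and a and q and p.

Rows 1 and 3 both sum to 79, so that's the common total.
Row 6 has 17 + 2 + 32 + 5 + 24 = 80; the blank must be 79 − 80 = -1.
Row 2 has -3 + 31 + 1 + 5 + 31 = 65; the blank must be 79 − 65 = 14.
Column 3 has 2 + 14 + 13 − 3 + 32 = 58; the blank must be 79 − 58 = 21.
Row 4 has 28 + 23 + 21 + 17 − 8 = 81; the blank must be 79 − 81 = -2.

c = -1, a = -2, q = 21, p = 14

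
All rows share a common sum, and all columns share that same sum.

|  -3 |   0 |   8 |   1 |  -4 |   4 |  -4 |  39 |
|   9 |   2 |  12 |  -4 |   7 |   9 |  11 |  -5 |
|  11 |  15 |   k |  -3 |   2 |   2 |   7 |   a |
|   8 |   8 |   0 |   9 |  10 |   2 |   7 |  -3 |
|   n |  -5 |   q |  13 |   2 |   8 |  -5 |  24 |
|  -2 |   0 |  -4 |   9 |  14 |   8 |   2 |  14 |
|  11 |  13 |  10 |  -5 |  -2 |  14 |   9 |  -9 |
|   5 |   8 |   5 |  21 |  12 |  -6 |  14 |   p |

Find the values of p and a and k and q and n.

p = -18, a = -1, k = 8, q = 2, n = 2

Rows 1 and 2 both sum to 41, so that's the common total.
Column 1: -3 + 9 + 11 + 8 − 2 + 11 + 5 = 39, so its missing entry is 41 − 39 = 2.
Row 8: 5 + 8 + 5 + 21 + 12 − 6 + 14 = 59, so its missing entry is 41 − 59 = -18.
Column 8: 39 − 5 − 3 + 24 + 14 − 9 − 18 = 42, so its missing entry is 41 − 42 = -1.
Row 5: 2 − 5 + 13 + 2 + 8 − 5 + 24 = 39, so its missing entry is 41 − 39 = 2.
Row 3: 11 + 15 − 3 + 2 + 2 + 7 − 1 = 33, so its missing entry is 41 − 33 = 8.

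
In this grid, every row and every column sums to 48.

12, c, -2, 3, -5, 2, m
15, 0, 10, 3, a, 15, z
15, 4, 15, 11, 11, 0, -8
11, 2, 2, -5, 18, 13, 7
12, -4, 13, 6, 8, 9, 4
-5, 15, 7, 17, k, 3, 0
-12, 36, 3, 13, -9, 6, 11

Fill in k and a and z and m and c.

k = 11, a = 14, z = -9, m = 43, c = -5

The known cells in column 2 total 53, leaving 48 − 53 = -5 for the blank.
The known cells in row 6 total 37, leaving 48 − 37 = 11 for the blank.
The known cells in column 5 total 34, leaving 48 − 34 = 14 for the blank.
The known cells in row 1 total 5, leaving 48 − 5 = 43 for the blank.
The known cells in row 2 total 57, leaving 48 − 57 = -9 for the blank.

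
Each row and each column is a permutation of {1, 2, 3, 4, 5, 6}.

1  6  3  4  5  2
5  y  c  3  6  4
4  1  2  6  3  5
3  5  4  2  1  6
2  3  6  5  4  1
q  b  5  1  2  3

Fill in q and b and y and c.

At (row 2, col 3): column 3 already has {2, 3, 4, 5, 6}, so the value is 1.
At (row 2, col 2): row 2 already has {1, 3, 4, 5, 6}, so the value is 2.
Cell (6,1): column 1 already has {1, 2, 3, 4, 5} → 6.
For row 6, column 2: row 6 already has {1, 2, 3, 5, 6}; that leaves 4.

q = 6, b = 4, y = 2, c = 1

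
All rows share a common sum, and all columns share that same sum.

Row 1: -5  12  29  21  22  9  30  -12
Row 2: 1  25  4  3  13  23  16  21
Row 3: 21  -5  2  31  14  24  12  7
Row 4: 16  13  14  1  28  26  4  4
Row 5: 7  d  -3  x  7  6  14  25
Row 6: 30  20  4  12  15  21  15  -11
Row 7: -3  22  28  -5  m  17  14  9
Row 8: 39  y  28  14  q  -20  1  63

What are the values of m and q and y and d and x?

m = 24, q = -17, y = -2, d = 21, x = 29

Rows 1 and 2 both sum to 106, so that's the common total.
Column 4 has 21 + 3 + 31 + 1 + 12 − 5 + 14 = 77; the blank must be 106 − 77 = 29.
Row 7 has -3 + 22 + 28 − 5 + 17 + 14 + 9 = 82; the blank must be 106 − 82 = 24.
Column 5 has 22 + 13 + 14 + 28 + 7 + 15 + 24 = 123; the blank must be 106 − 123 = -17.
Row 8 has 39 + 28 + 14 − 17 − 20 + 1 + 63 = 108; the blank must be 106 − 108 = -2.
Row 5 has 7 − 3 + 29 + 7 + 6 + 14 + 25 = 85; the blank must be 106 − 85 = 21.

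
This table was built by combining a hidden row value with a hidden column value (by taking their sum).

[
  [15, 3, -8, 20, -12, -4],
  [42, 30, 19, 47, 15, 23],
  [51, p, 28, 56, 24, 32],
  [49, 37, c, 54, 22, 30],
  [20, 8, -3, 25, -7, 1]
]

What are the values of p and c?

The difference between any two rows is the same in every column — this is an addition table with the headers hidden.
Row 3 minus row 1 is 32 − (-4) = 36, so its entry in column 2 is 3 + 36 = 39.
Row 4 minus row 1 is 30 − (-4) = 34, so its entry in column 3 is -8 + 34 = 26.

p = 39, c = 26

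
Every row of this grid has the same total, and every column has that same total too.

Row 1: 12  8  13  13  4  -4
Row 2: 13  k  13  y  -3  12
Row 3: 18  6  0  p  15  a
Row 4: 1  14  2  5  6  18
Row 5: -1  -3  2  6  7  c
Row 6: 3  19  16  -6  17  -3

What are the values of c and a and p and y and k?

c = 35, a = -12, p = 19, y = 9, k = 2

Rows 1 and 4 both sum to 46, so that's the common total.
The known cells in column 2 total 44, leaving 46 − 44 = 2 for the blank.
The known cells in row 5 total 11, leaving 46 − 11 = 35 for the blank.
The known cells in column 6 total 58, leaving 46 − 58 = -12 for the blank.
The known cells in row 3 total 27, leaving 46 − 27 = 19 for the blank.
The known cells in row 2 total 37, leaving 46 − 37 = 9 for the blank.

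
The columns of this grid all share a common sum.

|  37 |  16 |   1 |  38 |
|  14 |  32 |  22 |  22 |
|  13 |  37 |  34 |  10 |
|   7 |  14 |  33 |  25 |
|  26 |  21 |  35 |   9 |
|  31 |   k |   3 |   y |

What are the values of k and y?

k = 8, y = 24

Columns 1 and 3 both add up to 128, so every column sums to 128.
Column 2: 16 + 32 + 37 + 14 + 21 = 120, so the missing entry is 128 − 120 = 8.
Column 4: 38 + 22 + 10 + 25 + 9 = 104, so the missing entry is 128 − 104 = 24.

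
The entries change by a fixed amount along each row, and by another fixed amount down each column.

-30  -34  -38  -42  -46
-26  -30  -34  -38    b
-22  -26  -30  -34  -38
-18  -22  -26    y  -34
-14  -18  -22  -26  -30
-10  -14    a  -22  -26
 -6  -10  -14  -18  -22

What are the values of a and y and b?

a = -18, y = -30, b = -42

Along each row the entries change by -4 per step; down each column they change by 4.
Row 6: from -10 at column 1, stepping by -4 to column 3 gives -18.
Row 4: from -18 at column 1, stepping by -4 to column 4 gives -30.
Row 2: from -26 at column 1, stepping by -4 to column 5 gives -42.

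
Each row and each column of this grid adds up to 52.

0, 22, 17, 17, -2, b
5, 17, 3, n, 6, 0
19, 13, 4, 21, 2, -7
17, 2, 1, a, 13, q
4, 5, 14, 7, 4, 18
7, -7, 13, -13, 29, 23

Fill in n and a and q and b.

Row 2 has 5 + 17 + 3 + 6 + 0 = 31; the blank must be 52 − 31 = 21.
Column 4 has 17 + 21 + 21 + 7 − 13 = 53; the blank must be 52 − 53 = -1.
Row 4 has 17 + 2 + 1 − 1 + 13 = 32; the blank must be 52 − 32 = 20.
Row 1 has 0 + 22 + 17 + 17 − 2 = 54; the blank must be 52 − 54 = -2.

n = 21, a = -1, q = 20, b = -2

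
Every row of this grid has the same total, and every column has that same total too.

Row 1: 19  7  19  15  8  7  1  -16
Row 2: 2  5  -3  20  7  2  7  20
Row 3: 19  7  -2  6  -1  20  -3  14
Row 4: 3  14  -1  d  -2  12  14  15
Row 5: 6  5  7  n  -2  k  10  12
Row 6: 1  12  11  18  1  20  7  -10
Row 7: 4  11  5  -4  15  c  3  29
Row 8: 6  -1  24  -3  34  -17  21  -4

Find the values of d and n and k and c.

Rows 1 and 2 both sum to 60, so that's the common total.
The known cells in row 4 total 55, leaving 60 − 55 = 5 for the blank.
The known cells in row 7 total 63, leaving 60 − 63 = -3 for the blank.
The known cells in column 6 total 41, leaving 60 − 41 = 19 for the blank.
The known cells in row 5 total 57, leaving 60 − 57 = 3 for the blank.

d = 5, n = 3, k = 19, c = -3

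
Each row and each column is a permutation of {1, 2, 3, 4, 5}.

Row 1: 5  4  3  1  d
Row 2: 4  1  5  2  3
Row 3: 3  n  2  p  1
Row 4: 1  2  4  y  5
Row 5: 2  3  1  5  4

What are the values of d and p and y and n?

For row 4, column 4: row 4 already has {1, 2, 4, 5}; that leaves 3.
At (row 3, col 4): column 4 already has {1, 2, 3, 5}, so the value is 4.
At (row 1, col 5): row 1 already has {1, 3, 4, 5}, so the value is 2.
At (row 3, col 2): row 3 already has {1, 2, 3, 4}, so the value is 5.

d = 2, p = 4, y = 3, n = 5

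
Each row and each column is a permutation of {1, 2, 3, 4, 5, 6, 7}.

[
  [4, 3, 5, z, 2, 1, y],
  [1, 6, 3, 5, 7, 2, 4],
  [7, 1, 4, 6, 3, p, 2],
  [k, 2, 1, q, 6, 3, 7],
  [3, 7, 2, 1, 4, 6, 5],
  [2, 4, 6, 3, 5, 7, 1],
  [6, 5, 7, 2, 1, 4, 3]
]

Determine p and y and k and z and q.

p = 5, y = 6, k = 5, z = 7, q = 4

At (row 1, col 7): column 7 already has {1, 2, 3, 4, 5, 7}, so the value is 6.
For row 1, column 4: row 1 already has {1, 2, 3, 4, 5, 6}; that leaves 7.
At (row 4, col 1): column 1 already has {1, 2, 3, 4, 6, 7}, so the value is 5.
At (row 4, col 4): row 4 already has {1, 2, 3, 5, 6, 7}, so the value is 4.
For row 3, column 6: row 3 already has {1, 2, 3, 4, 6, 7}; that leaves 5.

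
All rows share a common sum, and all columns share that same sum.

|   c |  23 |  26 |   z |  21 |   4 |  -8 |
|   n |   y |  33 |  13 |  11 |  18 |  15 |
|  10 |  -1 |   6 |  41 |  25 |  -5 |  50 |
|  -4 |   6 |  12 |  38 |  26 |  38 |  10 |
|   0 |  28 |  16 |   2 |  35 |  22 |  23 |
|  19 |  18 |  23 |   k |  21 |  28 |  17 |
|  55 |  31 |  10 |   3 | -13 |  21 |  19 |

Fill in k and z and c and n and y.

k = 0, z = 29, c = 31, n = 15, y = 21

Rows 3 and 4 both sum to 126, so that's the common total.
Column 2: 23 − 1 + 6 + 28 + 18 + 31 = 105, so its missing entry is 126 − 105 = 21.
Row 2: 21 + 33 + 13 + 11 + 18 + 15 = 111, so its missing entry is 126 − 111 = 15.
Column 1: 15 + 10 − 4 + 0 + 19 + 55 = 95, so its missing entry is 126 − 95 = 31.
Row 1: 31 + 23 + 26 + 21 + 4 − 8 = 97, so its missing entry is 126 − 97 = 29.
Row 6: 19 + 18 + 23 + 21 + 28 + 17 = 126, so its missing entry is 126 − 126 = 0.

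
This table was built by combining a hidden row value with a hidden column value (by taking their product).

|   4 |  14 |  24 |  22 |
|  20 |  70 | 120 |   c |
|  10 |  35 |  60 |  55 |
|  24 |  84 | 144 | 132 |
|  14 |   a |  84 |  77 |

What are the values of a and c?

Each row is a constant multiple of every other row — this is a multiplication table with the headers hidden.
Row 5 is 84/24 = 7/2 times row 1, so its entry in column 2 is 14 × 7/2 = 49.
Row 2 is 120/24 = 5/1 times row 1, so its entry in column 4 is 22 × 5/1 = 110.

a = 49, c = 110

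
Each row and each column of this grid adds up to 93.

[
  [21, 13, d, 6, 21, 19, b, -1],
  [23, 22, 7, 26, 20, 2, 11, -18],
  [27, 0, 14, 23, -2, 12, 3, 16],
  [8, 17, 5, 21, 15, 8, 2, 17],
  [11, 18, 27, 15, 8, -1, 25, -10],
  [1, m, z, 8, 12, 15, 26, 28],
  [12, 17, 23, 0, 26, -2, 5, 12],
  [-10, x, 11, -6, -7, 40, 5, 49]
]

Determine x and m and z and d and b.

x = 11, m = -5, z = 8, d = -2, b = 16

The known cells in row 8 total 82, leaving 93 − 82 = 11 for the blank.
The known cells in column 2 total 98, leaving 93 − 98 = -5 for the blank.
The known cells in column 7 total 77, leaving 93 − 77 = 16 for the blank.
The known cells in row 1 total 95, leaving 93 − 95 = -2 for the blank.
The known cells in row 6 total 85, leaving 93 − 85 = 8 for the blank.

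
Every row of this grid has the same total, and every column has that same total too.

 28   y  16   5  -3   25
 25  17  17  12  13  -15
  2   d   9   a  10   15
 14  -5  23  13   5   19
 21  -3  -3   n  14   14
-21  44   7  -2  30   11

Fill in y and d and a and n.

y = -2, d = 18, a = 15, n = 26

Rows 2 and 4 both sum to 69, so that's the common total.
The known cells in row 1 total 71, leaving 69 − 71 = -2 for the blank.
The known cells in column 2 total 51, leaving 69 − 51 = 18 for the blank.
The known cells in row 3 total 54, leaving 69 − 54 = 15 for the blank.
The known cells in row 5 total 43, leaving 69 − 43 = 26 for the blank.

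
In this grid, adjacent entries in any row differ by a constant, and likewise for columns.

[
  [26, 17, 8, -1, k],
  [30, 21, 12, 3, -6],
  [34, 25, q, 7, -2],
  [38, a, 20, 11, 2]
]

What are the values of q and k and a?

Along each row the entries change by -9 per step; down each column they change by 4.
Row 3: from 34 at column 1, stepping by -9 to column 3 gives 16.
Row 1: from 26 at column 1, stepping by -9 to column 5 gives -10.
Row 4: from 38 at column 1, stepping by -9 to column 2 gives 29.

q = 16, k = -10, a = 29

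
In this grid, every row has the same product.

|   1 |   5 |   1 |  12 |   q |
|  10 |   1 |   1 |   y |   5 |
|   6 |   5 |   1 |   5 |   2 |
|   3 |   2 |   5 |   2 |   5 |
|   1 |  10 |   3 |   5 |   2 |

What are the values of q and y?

Rows 3 and 5 each multiply to 300, so every row has product 300.
Row 1: 1×5×1×12 = 60, so the missing entry is 300 ÷ 60 = 5.
Row 2: 10×1×1×5 = 50, so the missing entry is 300 ÷ 50 = 6.

q = 5, y = 6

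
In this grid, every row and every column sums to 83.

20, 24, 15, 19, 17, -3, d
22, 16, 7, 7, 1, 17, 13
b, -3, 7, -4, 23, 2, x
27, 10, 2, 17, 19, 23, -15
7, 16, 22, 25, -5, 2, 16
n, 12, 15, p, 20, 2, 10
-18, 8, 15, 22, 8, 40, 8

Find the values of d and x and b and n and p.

d = -9, x = 60, b = -2, n = 27, p = -3

Row 1: 20 + 24 + 15 + 19 + 17 − 3 = 92, so its missing entry is 83 − 92 = -9.
Column 7: -9 + 13 − 15 + 16 + 10 + 8 = 23, so its missing entry is 83 − 23 = 60.
Row 3: -3 + 7 − 4 + 23 + 2 + 60 = 85, so its missing entry is 83 − 85 = -2.
Column 1: 20 + 22 − 2 + 27 + 7 − 18 = 56, so its missing entry is 83 − 56 = 27.
Row 6: 27 + 12 + 15 + 20 + 2 + 10 = 86, so its missing entry is 83 − 86 = -3.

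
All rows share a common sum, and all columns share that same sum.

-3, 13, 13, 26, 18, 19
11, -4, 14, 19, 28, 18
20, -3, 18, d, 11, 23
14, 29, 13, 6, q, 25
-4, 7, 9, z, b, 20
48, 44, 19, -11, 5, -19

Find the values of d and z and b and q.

d = 17, z = 29, b = 25, q = -1

Rows 1 and 2 both sum to 86, so that's the common total.
Row 3: 20 − 3 + 18 + 11 + 23 = 69, so its missing entry is 86 − 69 = 17.
Row 4: 14 + 29 + 13 + 6 + 25 = 87, so its missing entry is 86 − 87 = -1.
Column 5: 18 + 28 + 11 − 1 + 5 = 61, so its missing entry is 86 − 61 = 25.
Row 5: -4 + 7 + 9 + 25 + 20 = 57, so its missing entry is 86 − 57 = 29.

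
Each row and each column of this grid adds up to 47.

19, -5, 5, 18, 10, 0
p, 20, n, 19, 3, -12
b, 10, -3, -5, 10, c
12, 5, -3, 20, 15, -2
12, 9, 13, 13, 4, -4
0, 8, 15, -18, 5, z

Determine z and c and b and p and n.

The known cells in column 3 total 27, leaving 47 − 27 = 20 for the blank.
The known cells in row 6 total 10, leaving 47 − 10 = 37 for the blank.
The known cells in row 2 total 50, leaving 47 − 50 = -3 for the blank.
The known cells in column 1 total 40, leaving 47 − 40 = 7 for the blank.
The known cells in row 3 total 19, leaving 47 − 19 = 28 for the blank.

z = 37, c = 28, b = 7, p = -3, n = 20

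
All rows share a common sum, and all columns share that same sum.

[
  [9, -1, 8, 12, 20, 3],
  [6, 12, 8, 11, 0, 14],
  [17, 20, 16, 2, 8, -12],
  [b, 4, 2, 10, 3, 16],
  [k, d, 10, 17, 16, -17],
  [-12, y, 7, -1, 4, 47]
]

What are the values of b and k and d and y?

Rows 1 and 2 both sum to 51, so that's the common total.
Row 6: -12 + 7 − 1 + 4 + 47 = 45, so its missing entry is 51 − 45 = 6.
Column 2: -1 + 12 + 20 + 4 + 6 = 41, so its missing entry is 51 − 41 = 10.
Row 5: 10 + 10 + 17 + 16 − 17 = 36, so its missing entry is 51 − 36 = 15.
Row 4: 4 + 2 + 10 + 3 + 16 = 35, so its missing entry is 51 − 35 = 16.

b = 16, k = 15, d = 10, y = 6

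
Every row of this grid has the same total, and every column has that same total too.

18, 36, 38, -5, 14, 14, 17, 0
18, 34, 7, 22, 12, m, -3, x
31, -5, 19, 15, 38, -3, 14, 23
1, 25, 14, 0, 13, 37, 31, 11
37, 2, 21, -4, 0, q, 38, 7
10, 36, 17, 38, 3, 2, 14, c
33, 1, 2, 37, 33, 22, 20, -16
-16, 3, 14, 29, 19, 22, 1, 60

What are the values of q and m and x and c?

q = 31, m = 7, x = 35, c = 12

Rows 1 and 3 both sum to 132, so that's the common total.
Row 5: 37 + 2 + 21 − 4 + 0 + 38 + 7 = 101, so its missing entry is 132 − 101 = 31.
Row 6: 10 + 36 + 17 + 38 + 3 + 2 + 14 = 120, so its missing entry is 132 − 120 = 12.
Column 8: 0 + 23 + 11 + 7 + 12 − 16 + 60 = 97, so its missing entry is 132 − 97 = 35.
Row 2: 18 + 34 + 7 + 22 + 12 − 3 + 35 = 125, so its missing entry is 132 − 125 = 7.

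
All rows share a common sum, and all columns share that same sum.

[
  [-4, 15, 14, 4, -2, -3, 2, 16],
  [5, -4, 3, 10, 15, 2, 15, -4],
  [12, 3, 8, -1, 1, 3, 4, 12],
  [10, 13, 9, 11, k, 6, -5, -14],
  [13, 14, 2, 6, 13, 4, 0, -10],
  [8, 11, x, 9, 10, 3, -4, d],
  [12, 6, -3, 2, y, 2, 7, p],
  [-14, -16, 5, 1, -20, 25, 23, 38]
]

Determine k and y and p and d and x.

Rows 1 and 2 both sum to 42, so that's the common total.
Row 4: 10 + 13 + 9 + 11 + 6 − 5 − 14 = 30, so its missing entry is 42 − 30 = 12.
Column 5: -2 + 15 + 1 + 12 + 13 + 10 − 20 = 29, so its missing entry is 42 − 29 = 13.
Row 7: 12 + 6 − 3 + 2 + 13 + 2 + 7 = 39, so its missing entry is 42 − 39 = 3.
Column 8: 16 − 4 + 12 − 14 − 10 + 3 + 38 = 41, so its missing entry is 42 − 41 = 1.
Row 6: 8 + 11 + 9 + 10 + 3 − 4 + 1 = 38, so its missing entry is 42 − 38 = 4.

k = 12, y = 13, p = 3, d = 1, x = 4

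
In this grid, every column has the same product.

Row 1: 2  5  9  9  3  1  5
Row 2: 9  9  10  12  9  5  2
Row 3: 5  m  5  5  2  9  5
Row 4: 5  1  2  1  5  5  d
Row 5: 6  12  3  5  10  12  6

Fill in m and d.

Columns 1 and 6 each multiply to 2700, so every column has product 2700.
Column 2: 5×9×1×12 = 540, so the missing entry is 2700 ÷ 540 = 5.
Column 7: 5×2×5×6 = 300, so the missing entry is 2700 ÷ 300 = 9.

m = 5, d = 9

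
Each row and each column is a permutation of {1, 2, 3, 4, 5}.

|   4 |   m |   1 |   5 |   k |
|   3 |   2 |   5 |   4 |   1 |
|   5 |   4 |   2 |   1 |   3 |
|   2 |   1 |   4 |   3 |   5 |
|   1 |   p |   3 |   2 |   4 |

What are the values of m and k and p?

Cell (5,2): row 5 already has {1, 2, 3, 4} → 5.
For row 1, column 2: column 2 already has {1, 2, 4, 5}; that leaves 3.
At (row 1, col 5): row 1 already has {1, 3, 4, 5}, so the value is 2.

m = 3, k = 2, p = 5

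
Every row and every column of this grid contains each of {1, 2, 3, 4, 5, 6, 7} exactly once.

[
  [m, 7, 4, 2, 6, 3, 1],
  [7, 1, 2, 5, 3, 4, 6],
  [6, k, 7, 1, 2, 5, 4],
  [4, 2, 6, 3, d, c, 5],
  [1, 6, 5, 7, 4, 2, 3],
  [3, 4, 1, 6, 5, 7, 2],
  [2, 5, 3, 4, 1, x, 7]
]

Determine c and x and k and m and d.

At (row 4, col 5): column 5 already has {1, 2, 3, 4, 5, 6}, so the value is 7.
For row 7, column 6: row 7 already has {1, 2, 3, 4, 5, 7}; that leaves 6.
At (row 3, col 2): row 3 already has {1, 2, 4, 5, 6, 7}, so the value is 3.
For row 1, column 1: row 1 already has {1, 2, 3, 4, 6, 7}; that leaves 5.
At (row 4, col 6): row 4 already has {2, 3, 4, 5, 6, 7}, so the value is 1.

c = 1, x = 6, k = 3, m = 5, d = 7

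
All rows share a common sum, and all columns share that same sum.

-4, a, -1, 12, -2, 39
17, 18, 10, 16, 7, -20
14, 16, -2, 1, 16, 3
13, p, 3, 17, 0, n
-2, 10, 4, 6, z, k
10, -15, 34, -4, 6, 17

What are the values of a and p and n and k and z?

Rows 2 and 3 both sum to 48, so that's the common total.
The known cells in row 1 total 44, leaving 48 − 44 = 4 for the blank.
The known cells in column 5 total 27, leaving 48 − 27 = 21 for the blank.
The known cells in column 2 total 33, leaving 48 − 33 = 15 for the blank.
The known cells in row 5 total 39, leaving 48 − 39 = 9 for the blank.
The known cells in row 4 total 48, leaving 48 − 48 = 0 for the blank.

a = 4, p = 15, n = 0, k = 9, z = 21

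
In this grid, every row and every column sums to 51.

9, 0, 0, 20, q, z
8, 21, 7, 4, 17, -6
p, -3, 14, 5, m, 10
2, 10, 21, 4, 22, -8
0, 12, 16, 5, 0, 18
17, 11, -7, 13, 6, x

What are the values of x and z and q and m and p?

The known cells in row 6 total 40, leaving 51 − 40 = 11 for the blank.
The known cells in column 1 total 36, leaving 51 − 36 = 15 for the blank.
The known cells in row 3 total 41, leaving 51 − 41 = 10 for the blank.
The known cells in column 5 total 55, leaving 51 − 55 = -4 for the blank.
The known cells in row 1 total 25, leaving 51 − 25 = 26 for the blank.

x = 11, z = 26, q = -4, m = 10, p = 15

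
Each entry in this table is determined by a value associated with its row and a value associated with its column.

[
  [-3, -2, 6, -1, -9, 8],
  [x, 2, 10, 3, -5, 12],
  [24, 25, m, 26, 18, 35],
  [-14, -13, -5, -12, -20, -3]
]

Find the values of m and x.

The difference between any two rows is the same in every column — this is an addition table with the headers hidden.
Row 3 minus row 1 is 26 − (-1) = 27, so its entry in column 3 is 6 + 27 = 33.
Row 2 minus row 1 is 3 − (-1) = 4, so its entry in column 1 is -3 + 4 = 1.

m = 33, x = 1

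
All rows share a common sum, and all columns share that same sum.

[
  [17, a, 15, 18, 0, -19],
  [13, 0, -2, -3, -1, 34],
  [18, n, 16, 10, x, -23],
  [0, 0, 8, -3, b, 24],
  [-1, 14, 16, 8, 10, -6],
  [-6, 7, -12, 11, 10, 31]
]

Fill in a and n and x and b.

Rows 2 and 5 both sum to 41, so that's the common total.
Row 1 has 17 + 15 + 18 + 0 − 19 = 31; the blank must be 41 − 31 = 10.
Column 2 has 10 + 0 + 0 + 14 + 7 = 31; the blank must be 41 − 31 = 10.
Row 3 has 18 + 10 + 16 + 10 − 23 = 31; the blank must be 41 − 31 = 10.
Row 4 has 0 + 0 + 8 − 3 + 24 = 29; the blank must be 41 − 29 = 12.

a = 10, n = 10, x = 10, b = 12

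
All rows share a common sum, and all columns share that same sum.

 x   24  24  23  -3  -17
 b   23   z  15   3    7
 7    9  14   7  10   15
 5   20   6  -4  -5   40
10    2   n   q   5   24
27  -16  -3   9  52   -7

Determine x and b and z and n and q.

Rows 3 and 4 both sum to 62, so that's the common total.
Column 4 has 23 + 15 + 7 − 4 + 9 = 50; the blank must be 62 − 50 = 12.
Row 1 has 24 + 24 + 23 − 3 − 17 = 51; the blank must be 62 − 51 = 11.
Row 5 has 10 + 2 + 12 + 5 + 24 = 53; the blank must be 62 − 53 = 9.
Column 3 has 24 + 14 + 6 + 9 − 3 = 50; the blank must be 62 − 50 = 12.
Row 2 has 23 + 12 + 15 + 3 + 7 = 60; the blank must be 62 − 60 = 2.

x = 11, b = 2, z = 12, n = 9, q = 12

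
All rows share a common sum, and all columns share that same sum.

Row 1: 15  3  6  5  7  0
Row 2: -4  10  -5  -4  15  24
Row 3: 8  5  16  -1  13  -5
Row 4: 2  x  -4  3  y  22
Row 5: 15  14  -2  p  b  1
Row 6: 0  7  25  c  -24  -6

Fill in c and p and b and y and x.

c = 34, p = -1, b = 9, y = 16, x = -3

Rows 1 and 2 both sum to 36, so that's the common total.
Column 2 has 3 + 10 + 5 + 14 + 7 = 39; the blank must be 36 − 39 = -3.
Row 4 has 2 − 3 − 4 + 3 + 22 = 20; the blank must be 36 − 20 = 16.
Column 5 has 7 + 15 + 13 + 16 − 24 = 27; the blank must be 36 − 27 = 9.
Row 5 has 15 + 14 − 2 + 9 + 1 = 37; the blank must be 36 − 37 = -1.
Row 6 has 0 + 7 + 25 − 24 − 6 = 2; the blank must be 36 − 2 = 34.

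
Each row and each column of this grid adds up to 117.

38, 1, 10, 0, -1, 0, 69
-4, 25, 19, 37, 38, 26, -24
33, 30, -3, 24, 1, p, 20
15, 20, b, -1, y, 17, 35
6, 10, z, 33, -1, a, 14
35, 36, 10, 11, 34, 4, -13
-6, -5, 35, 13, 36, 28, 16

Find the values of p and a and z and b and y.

p = 12, a = 30, z = 25, b = 21, y = 10

Column 5 has -1 + 38 + 1 − 1 + 34 + 36 = 107; the blank must be 117 − 107 = 10.
Row 4 has 15 + 20 − 1 + 10 + 17 + 35 = 96; the blank must be 117 − 96 = 21.
Column 3 has 10 + 19 − 3 + 21 + 10 + 35 = 92; the blank must be 117 − 92 = 25.
Row 5 has 6 + 10 + 25 + 33 − 1 + 14 = 87; the blank must be 117 − 87 = 30.
Row 3 has 33 + 30 − 3 + 24 + 1 + 20 = 105; the blank must be 117 − 105 = 12.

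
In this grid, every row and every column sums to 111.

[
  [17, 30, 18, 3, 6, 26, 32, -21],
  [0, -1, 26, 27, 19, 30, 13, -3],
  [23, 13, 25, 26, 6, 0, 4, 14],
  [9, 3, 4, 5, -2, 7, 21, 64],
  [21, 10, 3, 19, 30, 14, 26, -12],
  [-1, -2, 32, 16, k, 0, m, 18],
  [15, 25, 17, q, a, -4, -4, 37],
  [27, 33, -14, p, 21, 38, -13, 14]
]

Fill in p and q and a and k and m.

p = 5, q = 10, a = 15, k = 16, m = 32

The known cells in row 8 total 106, leaving 111 − 106 = 5 for the blank.
The known cells in column 7 total 79, leaving 111 − 79 = 32 for the blank.
The known cells in row 6 total 95, leaving 111 − 95 = 16 for the blank.
The known cells in column 5 total 96, leaving 111 − 96 = 15 for the blank.
The known cells in row 7 total 101, leaving 111 − 101 = 10 for the blank.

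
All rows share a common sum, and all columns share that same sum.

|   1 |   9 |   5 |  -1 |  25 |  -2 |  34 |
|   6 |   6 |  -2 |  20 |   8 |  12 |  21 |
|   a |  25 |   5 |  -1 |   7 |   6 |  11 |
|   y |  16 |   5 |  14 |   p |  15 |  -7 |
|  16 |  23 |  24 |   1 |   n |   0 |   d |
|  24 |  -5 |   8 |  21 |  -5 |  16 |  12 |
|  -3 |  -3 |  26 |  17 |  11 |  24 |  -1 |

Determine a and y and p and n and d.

a = 18, y = 9, p = 19, n = 6, d = 1

Rows 1 and 2 both sum to 71, so that's the common total.
Column 7 has 34 + 21 + 11 − 7 + 12 − 1 = 70; the blank must be 71 − 70 = 1.
Row 5 has 16 + 23 + 24 + 1 + 0 + 1 = 65; the blank must be 71 − 65 = 6.
Column 5 has 25 + 8 + 7 + 6 − 5 + 11 = 52; the blank must be 71 − 52 = 19.
Row 3 has 25 + 5 − 1 + 7 + 6 + 11 = 53; the blank must be 71 − 53 = 18.
Row 4 has 16 + 5 + 14 + 19 + 15 − 7 = 62; the blank must be 71 − 62 = 9.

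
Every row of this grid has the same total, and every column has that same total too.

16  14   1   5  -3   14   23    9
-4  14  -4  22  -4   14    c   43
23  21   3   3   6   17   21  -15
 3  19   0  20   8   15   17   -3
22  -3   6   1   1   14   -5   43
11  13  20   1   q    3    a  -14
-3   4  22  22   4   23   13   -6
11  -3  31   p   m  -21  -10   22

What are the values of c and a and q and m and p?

c = -2, a = 22, q = 23, m = 44, p = 5

Rows 1 and 3 both sum to 79, so that's the common total.
Column 4: 5 + 22 + 3 + 20 + 1 + 1 + 22 = 74, so its missing entry is 79 − 74 = 5.
Row 8: 11 − 3 + 31 + 5 − 21 − 10 + 22 = 35, so its missing entry is 79 − 35 = 44.
Column 5: -3 − 4 + 6 + 8 + 1 + 4 + 44 = 56, so its missing entry is 79 − 56 = 23.
Row 6: 11 + 13 + 20 + 1 + 23 + 3 − 14 = 57, so its missing entry is 79 − 57 = 22.
Row 2: -4 + 14 − 4 + 22 − 4 + 14 + 43 = 81, so its missing entry is 79 − 81 = -2.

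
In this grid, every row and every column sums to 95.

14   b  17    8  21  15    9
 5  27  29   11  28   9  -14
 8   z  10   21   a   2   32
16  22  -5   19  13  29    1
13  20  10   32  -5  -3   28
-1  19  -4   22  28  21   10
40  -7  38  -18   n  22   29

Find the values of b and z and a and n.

b = 11, z = 3, a = 19, n = -9

Row 1: 14 + 17 + 8 + 21 + 15 + 9 = 84, so its missing entry is 95 − 84 = 11.
Row 7: 40 − 7 + 38 − 18 + 22 + 29 = 104, so its missing entry is 95 − 104 = -9.
Column 5: 21 + 28 + 13 − 5 + 28 − 9 = 76, so its missing entry is 95 − 76 = 19.
Row 3: 8 + 10 + 21 + 19 + 2 + 32 = 92, so its missing entry is 95 − 92 = 3.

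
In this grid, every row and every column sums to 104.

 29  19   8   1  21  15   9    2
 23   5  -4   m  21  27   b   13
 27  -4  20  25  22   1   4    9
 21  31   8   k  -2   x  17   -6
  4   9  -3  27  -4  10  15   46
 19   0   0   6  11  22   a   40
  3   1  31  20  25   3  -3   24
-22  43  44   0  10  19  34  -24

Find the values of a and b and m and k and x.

Row 6: 19 + 0 + 0 + 6 + 11 + 22 + 40 = 98, so its missing entry is 104 − 98 = 6.
Column 7: 9 + 4 + 17 + 15 + 6 − 3 + 34 = 82, so its missing entry is 104 − 82 = 22.
Row 2: 23 + 5 − 4 + 21 + 27 + 22 + 13 = 107, so its missing entry is 104 − 107 = -3.
Column 4: 1 − 3 + 25 + 27 + 6 + 20 + 0 = 76, so its missing entry is 104 − 76 = 28.
Row 4: 21 + 31 + 8 + 28 − 2 + 17 − 6 = 97, so its missing entry is 104 − 97 = 7.

a = 6, b = 22, m = -3, k = 28, x = 7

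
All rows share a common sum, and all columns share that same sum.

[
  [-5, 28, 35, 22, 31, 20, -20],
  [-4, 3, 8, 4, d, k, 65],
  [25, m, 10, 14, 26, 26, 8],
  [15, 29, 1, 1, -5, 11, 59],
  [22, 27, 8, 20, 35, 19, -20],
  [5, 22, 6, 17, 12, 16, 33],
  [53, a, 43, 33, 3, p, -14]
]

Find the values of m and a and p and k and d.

Rows 1 and 4 both sum to 111, so that's the common total.
Row 3: 25 + 10 + 14 + 26 + 26 + 8 = 109, so its missing entry is 111 − 109 = 2.
Column 2: 28 + 3 + 2 + 29 + 27 + 22 = 111, so its missing entry is 111 − 111 = 0.
Row 7: 53 + 0 + 43 + 33 + 3 − 14 = 118, so its missing entry is 111 − 118 = -7.
Column 6: 20 + 26 + 11 + 19 + 16 − 7 = 85, so its missing entry is 111 − 85 = 26.
Row 2: -4 + 3 + 8 + 4 + 26 + 65 = 102, so its missing entry is 111 − 102 = 9.

m = 2, a = 0, p = -7, k = 26, d = 9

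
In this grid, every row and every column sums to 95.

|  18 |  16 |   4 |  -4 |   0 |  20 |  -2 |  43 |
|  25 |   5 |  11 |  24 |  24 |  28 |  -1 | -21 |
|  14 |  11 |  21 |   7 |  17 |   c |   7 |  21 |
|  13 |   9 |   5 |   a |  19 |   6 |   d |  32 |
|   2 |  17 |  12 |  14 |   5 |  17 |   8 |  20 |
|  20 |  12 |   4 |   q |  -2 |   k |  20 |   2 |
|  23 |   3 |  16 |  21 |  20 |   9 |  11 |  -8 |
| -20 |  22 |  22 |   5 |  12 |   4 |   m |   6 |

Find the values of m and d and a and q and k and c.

Row 8: -20 + 22 + 22 + 5 + 12 + 4 + 6 = 51, so its missing entry is 95 − 51 = 44.
Column 7: -2 − 1 + 7 + 8 + 20 + 11 + 44 = 87, so its missing entry is 95 − 87 = 8.
Row 4: 13 + 9 + 5 + 19 + 6 + 8 + 32 = 92, so its missing entry is 95 − 92 = 3.
Column 4: -4 + 24 + 7 + 3 + 14 + 21 + 5 = 70, so its missing entry is 95 − 70 = 25.
Row 6: 20 + 12 + 4 + 25 − 2 + 20 + 2 = 81, so its missing entry is 95 − 81 = 14.
Row 3: 14 + 11 + 21 + 7 + 17 + 7 + 21 = 98, so its missing entry is 95 − 98 = -3.

m = 44, d = 8, a = 3, q = 25, k = 14, c = -3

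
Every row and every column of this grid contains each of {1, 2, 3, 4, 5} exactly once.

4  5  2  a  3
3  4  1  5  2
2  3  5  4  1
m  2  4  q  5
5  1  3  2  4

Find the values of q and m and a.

q = 3, m = 1, a = 1

At (row 1, col 4): row 1 already has {2, 3, 4, 5}, so the value is 1.
At (row 4, col 4): column 4 already has {1, 2, 4, 5}, so the value is 3.
At (row 4, col 1): row 4 already has {2, 3, 4, 5}, so the value is 1.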